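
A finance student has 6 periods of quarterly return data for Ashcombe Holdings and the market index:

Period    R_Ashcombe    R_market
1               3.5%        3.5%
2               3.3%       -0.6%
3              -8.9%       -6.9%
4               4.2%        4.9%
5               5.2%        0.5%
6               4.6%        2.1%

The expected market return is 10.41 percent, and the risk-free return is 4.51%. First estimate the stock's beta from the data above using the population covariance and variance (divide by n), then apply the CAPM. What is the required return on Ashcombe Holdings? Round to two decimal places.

Mean R_i = (3.5 + 3.3 − 8.9 + 4.2 + 5.2 + 4.6) / 6 = 1.9833%
Mean R_m = (3.5 − 0.6 − 6.9 + 4.9 + 0.5 + 2.1) / 6 = 0.5833%
Σ(R_i − R̄_i)(R_m − R̄_m) = 97.5783  ⇒  Cov = 97.5783 / 6 = 16.2631
Σ(R_m − R̄_m)² = 86.8483  ⇒  Var(R_m) = 86.8483 / 6 = 14.4747
β = Cov / Var(R_m) = 16.2631 / 14.4747 = 1.1236
MRP = 10.41% − 4.51% = 5.90%
E(R) = R_f + β × MRP = 4.51% + 1.1236 × 5.90% = 11.14%

11.14%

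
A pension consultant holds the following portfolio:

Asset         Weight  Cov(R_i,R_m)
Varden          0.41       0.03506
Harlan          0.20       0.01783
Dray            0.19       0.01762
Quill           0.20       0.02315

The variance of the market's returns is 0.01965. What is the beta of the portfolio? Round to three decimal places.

1.319

β_Varden = 0.03506 / 0.01965 = 1.7842
β_Harlan = 0.01783 / 0.01965 = 0.9074
β_Dray = 0.01762 / 0.01965 = 0.8967
β_Quill = 0.02315 / 0.01965 = 1.1781
β_P = Σ w_i β_i = 0.41×1.7842 + 0.20×0.9074 + 0.19×0.8967 + 0.20×1.1781 = 1.3190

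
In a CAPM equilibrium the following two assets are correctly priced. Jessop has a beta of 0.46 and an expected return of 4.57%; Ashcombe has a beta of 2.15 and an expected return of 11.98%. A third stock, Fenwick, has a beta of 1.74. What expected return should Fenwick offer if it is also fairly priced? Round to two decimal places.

MRP (SML slope) = (11.98% − 4.57%) / (2.15 − 0.46) = 7.41% / 1.69 = 4.3846%
R_f (intercept) = 4.57% − 0.46 × 4.3846% = 2.5531%
E(R_Fenwick) = R_f + β × MRP = 2.5531% + 1.74 × 4.3846% = 10.18%

10.18%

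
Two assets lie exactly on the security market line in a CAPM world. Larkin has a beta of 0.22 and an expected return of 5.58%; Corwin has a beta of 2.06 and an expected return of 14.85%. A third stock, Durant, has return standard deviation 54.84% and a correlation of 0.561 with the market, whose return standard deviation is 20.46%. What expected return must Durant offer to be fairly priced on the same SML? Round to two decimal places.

MRP = (14.85% − 5.58%) / (2.06 − 0.22) = 5.0380%
R_f = 5.58% − 0.22 × 5.0380% = 4.4716%
β_Durant = ρ·σ_i/σ_m = 0.561 × 54.84 / 20.46 = 1.5037
E(R_Durant) = R_f + β × MRP = 4.4716% + 1.5037 × 5.0380% = 12.05%

12.05%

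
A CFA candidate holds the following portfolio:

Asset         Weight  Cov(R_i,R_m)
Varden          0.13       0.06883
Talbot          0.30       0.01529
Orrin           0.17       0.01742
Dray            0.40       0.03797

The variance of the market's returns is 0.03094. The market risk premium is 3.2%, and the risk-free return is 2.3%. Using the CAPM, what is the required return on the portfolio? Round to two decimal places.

β_Varden = 0.06883 / 0.03094 = 2.2246
β_Talbot = 0.01529 / 0.03094 = 0.4942
β_Orrin = 0.01742 / 0.03094 = 0.5630
β_Dray = 0.03797 / 0.03094 = 1.2272
β_P = Σ w_i β_i = 0.13×2.2246 + 0.30×0.4942 + 0.17×0.5630 + 0.40×1.2272 = 1.0240
E(R_P) = R_f + β_P × MRP = 2.3% + 1.0240 × 3.2% = 5.58%

5.58%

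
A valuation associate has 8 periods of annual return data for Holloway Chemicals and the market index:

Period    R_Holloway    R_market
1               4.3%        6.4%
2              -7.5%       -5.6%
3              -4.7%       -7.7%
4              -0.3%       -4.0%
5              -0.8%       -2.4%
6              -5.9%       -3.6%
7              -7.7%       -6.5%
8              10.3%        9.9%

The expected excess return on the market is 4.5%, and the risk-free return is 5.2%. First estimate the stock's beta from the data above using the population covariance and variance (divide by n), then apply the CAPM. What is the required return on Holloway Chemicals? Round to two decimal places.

Mean R_i = (4.3 − 7.5 − 4.7 − 0.3 − 0.8 − 5.9 − 7.7 + 10.3) / 8 = -1.5375%
Mean R_m = (6.4 − 5.6 − 7.7 − 4.0 − 2.4 − 3.6 − 6.5 + 9.9) / 8 = -1.6875%
Σ(R_i − R̄_i)(R_m − R̄_m) = 261.3338  ⇒  Cov = 261.3338 / 8 = 32.6667
Σ(R_m − R̄_m)² = 283.8088  ⇒  Var(R_m) = 283.8088 / 8 = 35.4761
β = Cov / Var(R_m) = 32.6667 / 35.4761 = 0.9208
E(R) = R_f + β × MRP = 5.2% + 0.9208 × 4.5% = 9.34%

9.34%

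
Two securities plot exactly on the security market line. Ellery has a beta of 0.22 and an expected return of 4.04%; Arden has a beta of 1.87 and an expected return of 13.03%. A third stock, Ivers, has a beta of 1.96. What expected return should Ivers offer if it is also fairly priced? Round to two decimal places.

MRP (SML slope) = (13.03% − 4.04%) / (1.87 − 0.22) = 8.99% / 1.65 = 5.4485%
R_f (intercept) = 4.04% − 0.22 × 5.4485% = 2.8413%
E(R_Ivers) = R_f + β × MRP = 2.8413% + 1.96 × 5.4485% = 13.52%

13.52%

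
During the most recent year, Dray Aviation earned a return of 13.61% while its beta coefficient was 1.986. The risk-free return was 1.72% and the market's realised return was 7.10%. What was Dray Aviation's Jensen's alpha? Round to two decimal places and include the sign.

Market excess return = 7.10% − 1.72% = 5.38%
CAPM benchmark = R_f + β(R_m − R_f) = 1.72% + 1.986 × 5.38% = 12.40468%
α = actual − benchmark = 13.61% − 12.40468% = +1.21%

+1.21%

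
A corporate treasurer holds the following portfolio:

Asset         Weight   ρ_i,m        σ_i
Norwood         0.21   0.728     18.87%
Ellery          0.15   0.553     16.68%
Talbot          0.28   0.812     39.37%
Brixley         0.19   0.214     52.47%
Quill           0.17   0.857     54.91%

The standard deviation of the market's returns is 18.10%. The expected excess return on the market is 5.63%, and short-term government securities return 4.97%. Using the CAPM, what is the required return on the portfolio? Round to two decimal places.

12.23%

β_Norwood = 0.728 × 18.87% / 18.10% = 0.7590
β_Ellery = 0.553 × 16.68% / 18.10% = 0.5096
β_Talbot = 0.812 × 39.37% / 18.10% = 1.7662
β_Brixley = 0.214 × 52.47% / 18.10% = 0.6204
β_Quill = 0.857 × 54.91% / 18.10% = 2.5999
β_P = Σ w_i β_i = 0.21×0.7590 + 0.15×0.5096 + 0.28×1.7662 + 0.19×0.6204 + 0.17×2.5999 = 1.2902
E(R_P) = R_f + β_P × MRP = 4.97% + 1.2902 × 5.63% = 12.23%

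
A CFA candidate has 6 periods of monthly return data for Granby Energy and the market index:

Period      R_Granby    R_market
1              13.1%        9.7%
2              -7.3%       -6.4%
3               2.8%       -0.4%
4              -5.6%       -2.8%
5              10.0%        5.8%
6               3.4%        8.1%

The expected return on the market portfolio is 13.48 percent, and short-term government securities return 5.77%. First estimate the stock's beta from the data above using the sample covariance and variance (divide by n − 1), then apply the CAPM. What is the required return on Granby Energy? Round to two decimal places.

14.44%

Mean R_i = (13.1 − 7.3 + 2.8 − 5.6 + 10.0 + 3.4) / 6 = 2.7333%
Mean R_m = (9.7 − 6.4 − 0.4 − 2.8 + 5.8 + 8.1) / 6 = 2.3333%
Σ(R_i − R̄_i)(R_m − R̄_m) = 235.6233  ⇒  Cov = 235.6233 / 5 = 47.1247
Σ(R_m − R̄_m)² = 209.6333  ⇒  Var(R_m) = 209.6333 / 5 = 41.9267
β = Cov / Var(R_m) = 47.1247 / 41.9267 = 1.1240
MRP = 13.48% − 5.77% = 7.71%
E(R) = R_f + β × MRP = 5.77% + 1.1240 × 7.71% = 14.44%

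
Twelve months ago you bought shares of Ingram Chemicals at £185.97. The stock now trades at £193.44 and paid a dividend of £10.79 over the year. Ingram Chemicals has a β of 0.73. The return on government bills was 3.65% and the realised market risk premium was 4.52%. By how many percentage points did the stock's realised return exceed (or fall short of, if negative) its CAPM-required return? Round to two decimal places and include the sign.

Realised HPR = (P1 + D1 − P0) / P0 = (193.44 + 10.79 − 185.97) / 185.97 = 18.26 / 185.97 = 9.8188%
CAPM required = R_f + β·MRP = 3.65% + 0.73 × 4.52% = 6.9496%
α = realised − required = 9.8188% − 6.9496% = +2.87%

+2.87%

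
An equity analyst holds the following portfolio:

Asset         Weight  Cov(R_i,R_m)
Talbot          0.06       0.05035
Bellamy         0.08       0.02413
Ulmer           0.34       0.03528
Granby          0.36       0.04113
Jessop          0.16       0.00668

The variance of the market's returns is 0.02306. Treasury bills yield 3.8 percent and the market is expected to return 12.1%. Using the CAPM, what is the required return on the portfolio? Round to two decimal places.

15.61%

β_Talbot = 0.05035 / 0.02306 = 2.1834
β_Bellamy = 0.02413 / 0.02306 = 1.0464
β_Ulmer = 0.03528 / 0.02306 = 1.5299
β_Granby = 0.04113 / 0.02306 = 1.7836
β_Jessop = 0.00668 / 0.02306 = 0.2897
β_P = Σ w_i β_i = 0.06×2.1834 + 0.08×1.0464 + 0.34×1.5299 + 0.36×1.7836 + 0.16×0.2897 = 1.4233
MRP = 12.1% − 3.8% = 8.30%
E(R_P) = R_f + β_P × MRP = 3.8% + 1.4233 × 8.3% = 15.61%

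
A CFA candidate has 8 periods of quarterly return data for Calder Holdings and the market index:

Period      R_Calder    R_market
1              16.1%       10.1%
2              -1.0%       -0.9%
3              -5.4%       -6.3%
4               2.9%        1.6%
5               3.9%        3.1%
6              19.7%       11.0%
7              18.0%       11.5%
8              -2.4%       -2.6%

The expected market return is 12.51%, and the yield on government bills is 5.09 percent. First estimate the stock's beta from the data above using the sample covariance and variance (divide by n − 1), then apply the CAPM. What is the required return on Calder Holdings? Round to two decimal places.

Mean R_i = (16.1 − 1.0 − 5.4 + 2.9 + 3.9 + 19.7 + 18.0 − 2.4) / 8 = 6.4750%
Mean R_m = (10.1 − 0.9 − 6.3 + 1.6 + 3.1 + 11.0 + 11.5 − 2.6) / 8 = 3.4375%
Σ(R_i − R̄_i)(R_m − R̄_m) = 466.1375  ⇒  Cov = 466.1375 / 7 = 66.5911
Σ(R_m − R̄_m)² = 320.1588  ⇒  Var(R_m) = 320.1588 / 7 = 45.7370
β = Cov / Var(R_m) = 66.5911 / 45.7370 = 1.4560
MRP = 12.51% − 5.09% = 7.42%
E(R) = R_f + β × MRP = 5.09% + 1.4560 × 7.42% = 15.89%

15.89%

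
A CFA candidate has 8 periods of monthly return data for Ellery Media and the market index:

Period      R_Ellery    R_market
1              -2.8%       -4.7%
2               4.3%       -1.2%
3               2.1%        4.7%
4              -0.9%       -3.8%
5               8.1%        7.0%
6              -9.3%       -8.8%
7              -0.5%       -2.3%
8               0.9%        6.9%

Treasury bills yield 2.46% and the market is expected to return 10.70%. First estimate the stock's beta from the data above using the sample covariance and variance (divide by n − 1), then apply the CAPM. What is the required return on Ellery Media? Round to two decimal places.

Mean R_i = (-2.8 + 4.3 + 2.1 − 0.9 + 8.1 − 9.3 − 0.5 + 0.9) / 8 = 0.2375%
Mean R_m = (-4.7 − 1.2 + 4.7 − 3.8 + 7.0 − 8.8 − 2.3 + 6.9) / 8 = -0.2750%
Σ(R_i − R̄_i)(R_m − R̄_m) = 167.7125  ⇒  Cov = 167.7125 / 7 = 23.9589
Σ(R_m − R̄_m)² = 238.7950  ⇒  Var(R_m) = 238.7950 / 7 = 34.1136
β = Cov / Var(R_m) = 23.9589 / 34.1136 = 0.7023
MRP = 10.70% − 2.46% = 8.24%
E(R) = R_f + β × MRP = 2.46% + 0.7023 × 8.24% = 8.25%

8.25%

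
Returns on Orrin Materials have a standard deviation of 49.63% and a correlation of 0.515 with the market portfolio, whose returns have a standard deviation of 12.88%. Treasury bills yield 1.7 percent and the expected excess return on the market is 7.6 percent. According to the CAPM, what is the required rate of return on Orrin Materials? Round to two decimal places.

β = ρ × σ_i / σ_m = 0.515 × 49.63% / 12.88% = 1.9844
E(R) = 1.7% + 1.9844 × 7.6% = 16.78%

16.78%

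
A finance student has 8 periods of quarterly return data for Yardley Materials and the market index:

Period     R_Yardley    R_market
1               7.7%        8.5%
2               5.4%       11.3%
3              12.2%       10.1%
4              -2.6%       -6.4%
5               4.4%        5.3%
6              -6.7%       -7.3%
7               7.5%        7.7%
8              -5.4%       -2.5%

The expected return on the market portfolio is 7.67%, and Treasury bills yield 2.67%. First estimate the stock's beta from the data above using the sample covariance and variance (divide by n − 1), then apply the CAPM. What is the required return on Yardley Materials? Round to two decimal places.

Mean R_i = (7.7 + 5.4 + 12.2 − 2.6 + 4.4 − 6.7 + 7.5 − 5.4) / 8 = 2.8125%
Mean R_m = (8.5 + 11.3 + 10.1 − 6.4 + 5.3 − 7.3 + 7.7 − 2.5) / 8 = 3.3375%
Σ(R_i − R̄_i)(R_m − R̄_m) = 334.7163  ⇒  Cov = 334.7163 / 7 = 47.8166
Σ(R_m − R̄_m)² = 400.7188  ⇒  Var(R_m) = 400.7188 / 7 = 57.2455
β = Cov / Var(R_m) = 47.8166 / 57.2455 = 0.8353
MRP = 7.67% − 2.67% = 5.00%
E(R) = R_f + β × MRP = 2.67% + 0.8353 × 5.00% = 6.85%

6.85%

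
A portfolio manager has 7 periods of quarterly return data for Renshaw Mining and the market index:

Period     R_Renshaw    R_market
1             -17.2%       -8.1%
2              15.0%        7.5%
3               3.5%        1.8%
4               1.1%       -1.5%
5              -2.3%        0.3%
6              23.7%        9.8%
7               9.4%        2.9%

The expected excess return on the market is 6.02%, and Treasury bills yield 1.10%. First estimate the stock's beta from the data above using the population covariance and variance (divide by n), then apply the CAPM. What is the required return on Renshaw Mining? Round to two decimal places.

Mean R_i = (-17.2 + 15.0 + 3.5 + 1.1 − 2.3 + 23.7 + 9.4) / 7 = 4.7429%
Mean R_m = (-8.1 + 7.5 + 1.8 − 1.5 + 0.3 + 9.8 + 2.9) / 7 = 1.8143%
Σ(R_i − R̄_i)(R_m − R̄_m) = 455.0657  ⇒  Cov = 455.0657 / 7 = 65.0094
Σ(R_m − R̄_m)² = 208.8486  ⇒  Var(R_m) = 208.8486 / 7 = 29.8355
β = Cov / Var(R_m) = 65.0094 / 29.8355 = 2.1789
E(R) = R_f + β × MRP = 1.10% + 2.1789 × 6.02% = 14.22%

14.22%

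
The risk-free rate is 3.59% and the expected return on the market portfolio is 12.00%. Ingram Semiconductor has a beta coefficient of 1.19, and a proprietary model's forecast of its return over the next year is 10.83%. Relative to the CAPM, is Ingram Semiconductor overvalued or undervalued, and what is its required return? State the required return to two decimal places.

MRP = 12.00% − 3.59% = 8.41%
Required return = R_f + β·MRP = 3.59% + 1.19 × 8.41% = 13.60%
Forecast 10.83% < required 13.60% → the stock plots below the SML → overvalued.

Overvalued; required return 13.60%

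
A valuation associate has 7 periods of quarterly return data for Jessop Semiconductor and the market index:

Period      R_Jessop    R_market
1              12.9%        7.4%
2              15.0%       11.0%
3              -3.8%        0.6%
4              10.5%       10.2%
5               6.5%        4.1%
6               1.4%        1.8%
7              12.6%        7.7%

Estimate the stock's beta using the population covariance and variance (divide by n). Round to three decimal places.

Mean R_i = (12.9 + 15.0 − 3.8 + 10.5 + 6.5 + 1.4 + 12.6) / 7 = 7.8714%
Mean R_m = (7.4 + 11.0 + 0.6 + 10.2 + 4.1 + 1.8 + 7.7) / 7 = 6.1143%
Σ(R_i − R̄_i)(R_m − R̄_m) = 154.5729  ⇒  Cov = 154.5729 / 7 = 22.0818
Σ(R_m − R̄_m)² = 97.8086  ⇒  Var(R_m) = 97.8086 / 7 = 13.9727
β = Cov / Var(R_m) = 22.0818 / 13.9727 = 1.5804

1.580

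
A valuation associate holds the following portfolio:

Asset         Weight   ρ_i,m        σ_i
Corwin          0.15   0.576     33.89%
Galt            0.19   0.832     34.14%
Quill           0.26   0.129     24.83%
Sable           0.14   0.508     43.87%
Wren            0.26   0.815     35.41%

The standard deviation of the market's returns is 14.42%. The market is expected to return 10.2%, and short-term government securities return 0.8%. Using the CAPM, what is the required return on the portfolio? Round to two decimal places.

13.69%

β_Corwin = 0.576 × 33.89% / 14.42% = 1.3537
β_Galt = 0.832 × 34.14% / 14.42% = 1.9698
β_Quill = 0.129 × 24.83% / 14.42% = 0.2221
β_Sable = 0.508 × 43.87% / 14.42% = 1.5455
β_Wren = 0.815 × 35.41% / 14.42% = 2.0013
β_P = Σ w_i β_i = 0.15×1.3537 + 0.19×1.9698 + 0.26×0.2221 + 0.14×1.5455 + 0.26×2.0013 = 1.3718
MRP = 10.2% − 0.8% = 9.40%
E(R_P) = R_f + β_P × MRP = 0.8% + 1.3718 × 9.4% = 13.69%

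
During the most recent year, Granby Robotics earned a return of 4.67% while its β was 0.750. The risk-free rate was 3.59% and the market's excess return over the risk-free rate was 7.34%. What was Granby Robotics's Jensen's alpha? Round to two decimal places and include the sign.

-4.43%

CAPM benchmark = R_f + β(R_m − R_f) = 3.59% + 0.750 × 7.34% = 9.09500%
α = actual − benchmark = 4.67% − 9.09500% = -4.43%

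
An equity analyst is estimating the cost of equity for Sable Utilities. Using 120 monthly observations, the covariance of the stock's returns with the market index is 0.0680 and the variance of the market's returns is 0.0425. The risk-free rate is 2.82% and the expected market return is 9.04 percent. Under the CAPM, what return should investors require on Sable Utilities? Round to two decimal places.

12.77%

β = Cov(R_i, R_m) / Var(R_m) = 0.0680 / 0.0425 = 1.6000
MRP = 9.04% − 2.82% = 6.22%
E(R) = R_f + β × MRP = 2.82% + 1.6000 × 6.22% = 12.77%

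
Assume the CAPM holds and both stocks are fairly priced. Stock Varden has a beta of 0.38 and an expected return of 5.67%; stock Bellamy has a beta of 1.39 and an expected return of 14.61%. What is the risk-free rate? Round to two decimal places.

2.31%

Both satisfy E(R) = R_f + β·MRP, so the slope of the SML is
MRP = (14.61% − 5.67%) / (1.39 − 0.38) = 8.94% / 1.01 = 8.8515%
R_f = E(R_Varden) − β_Varden·MRP = 5.67% − 0.38 × 8.8515% = 2.3064%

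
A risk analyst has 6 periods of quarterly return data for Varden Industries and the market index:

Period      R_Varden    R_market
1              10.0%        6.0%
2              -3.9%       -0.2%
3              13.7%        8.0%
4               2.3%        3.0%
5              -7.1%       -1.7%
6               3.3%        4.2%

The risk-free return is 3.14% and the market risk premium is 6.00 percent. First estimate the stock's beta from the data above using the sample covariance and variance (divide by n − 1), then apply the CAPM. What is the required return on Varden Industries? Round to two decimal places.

15.97%

Mean R_i = (10.0 − 3.9 + 13.7 + 2.3 − 7.1 + 3.3) / 6 = 3.0500%
Mean R_m = (6.0 − 0.2 + 8.0 + 3.0 − 1.7 + 4.2) / 6 = 3.2167%
Σ(R_i − R̄_i)(R_m − R̄_m) = 144.3450  ⇒  Cov = 144.3450 / 5 = 28.8690
Σ(R_m − R̄_m)² = 67.4883  ⇒  Var(R_m) = 67.4883 / 5 = 13.4977
β = Cov / Var(R_m) = 28.8690 / 13.4977 = 2.1388
E(R) = R_f + β × MRP = 3.14% + 2.1388 × 6.00% = 15.97%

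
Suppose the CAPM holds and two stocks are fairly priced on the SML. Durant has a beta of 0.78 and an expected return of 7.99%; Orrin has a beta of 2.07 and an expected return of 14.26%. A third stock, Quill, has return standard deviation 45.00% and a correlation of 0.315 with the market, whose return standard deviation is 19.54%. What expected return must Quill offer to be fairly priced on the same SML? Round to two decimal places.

7.72%

MRP = (14.26% − 7.99%) / (2.07 − 0.78) = 4.8605%
R_f = 7.99% − 0.78 × 4.8605% = 4.1988%
β_Quill = ρ·σ_i/σ_m = 0.315 × 45.00 / 19.54 = 0.7254
E(R_Quill) = R_f + β × MRP = 4.1988% + 0.7254 × 4.8605% = 7.72%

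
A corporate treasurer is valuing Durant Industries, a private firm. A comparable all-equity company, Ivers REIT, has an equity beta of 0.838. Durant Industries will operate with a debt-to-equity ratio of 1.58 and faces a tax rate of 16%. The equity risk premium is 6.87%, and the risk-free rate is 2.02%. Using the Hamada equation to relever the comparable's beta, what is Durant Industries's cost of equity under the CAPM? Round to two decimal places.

β_L = β_U × [1 + (1 − t)(D/E)] = 0.838 × [1 + (1 − 0.16) × 1.58]
    = 0.838 × [1 + 0.84 × 1.58] = 0.838 × 2.3272 = 1.9502
E(R) = R_f + β_L × MRP = 2.02% + 1.9502 × 6.87% = 15.42%

15.42%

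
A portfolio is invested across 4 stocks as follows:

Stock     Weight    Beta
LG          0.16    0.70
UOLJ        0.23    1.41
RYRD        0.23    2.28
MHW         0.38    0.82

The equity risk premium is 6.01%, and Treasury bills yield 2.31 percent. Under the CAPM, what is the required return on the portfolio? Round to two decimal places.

9.96%

β_P = Σ w_i β_i = 0.16×0.70 + 0.23×1.41 + 0.23×2.28 + 0.38×0.82 = 1.2723
E(R_P) = R_f + β_P × MRP = 2.31% + 1.2723 × 6.01% = 9.96%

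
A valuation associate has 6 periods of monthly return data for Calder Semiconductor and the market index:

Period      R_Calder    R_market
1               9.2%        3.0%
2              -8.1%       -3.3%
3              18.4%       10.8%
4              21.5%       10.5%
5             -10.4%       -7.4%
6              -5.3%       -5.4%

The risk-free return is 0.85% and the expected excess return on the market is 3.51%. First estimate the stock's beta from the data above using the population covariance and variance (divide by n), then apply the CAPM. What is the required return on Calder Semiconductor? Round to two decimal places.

Mean R_i = (9.2 − 8.1 + 18.4 + 21.5 − 10.4 − 5.3) / 6 = 4.2167%
Mean R_m = (3.0 − 3.3 + 10.8 + 10.5 − 7.4 − 5.4) / 6 = 1.3667%
Σ(R_i − R̄_i)(R_m − R̄_m) = 549.8033  ⇒  Cov = 549.8033 / 6 = 91.6339
Σ(R_m − R̄_m)² = 319.4933  ⇒  Var(R_m) = 319.4933 / 6 = 53.2489
β = Cov / Var(R_m) = 91.6339 / 53.2489 = 1.7209
E(R) = R_f + β × MRP = 0.85% + 1.7209 × 3.51% = 6.89%

6.89%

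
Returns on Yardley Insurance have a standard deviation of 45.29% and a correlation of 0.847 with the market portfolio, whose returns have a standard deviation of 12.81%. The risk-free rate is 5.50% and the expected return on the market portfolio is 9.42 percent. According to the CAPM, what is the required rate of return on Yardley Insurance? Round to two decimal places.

β = ρ × σ_i / σ_m = 0.847 × 45.29% / 12.81% = 2.9946
MRP = 9.42% − 5.50% = 3.92%
E(R) = 5.50% + 2.9946 × 3.92% = 17.24%

17.24%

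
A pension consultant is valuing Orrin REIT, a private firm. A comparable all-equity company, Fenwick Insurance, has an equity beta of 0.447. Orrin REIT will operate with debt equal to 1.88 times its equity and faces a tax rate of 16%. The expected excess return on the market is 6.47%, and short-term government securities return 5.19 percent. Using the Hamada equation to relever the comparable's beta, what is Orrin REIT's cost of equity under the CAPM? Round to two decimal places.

12.65%

β_L = β_U × [1 + (1 − t)(D/E)] = 0.447 × [1 + (1 − 0.16) × 1.88]
    = 0.447 × [1 + 0.84 × 1.88] = 0.447 × 2.5792 = 1.1529
E(R) = R_f + β_L × MRP = 5.19% + 1.1529 × 6.47% = 12.65%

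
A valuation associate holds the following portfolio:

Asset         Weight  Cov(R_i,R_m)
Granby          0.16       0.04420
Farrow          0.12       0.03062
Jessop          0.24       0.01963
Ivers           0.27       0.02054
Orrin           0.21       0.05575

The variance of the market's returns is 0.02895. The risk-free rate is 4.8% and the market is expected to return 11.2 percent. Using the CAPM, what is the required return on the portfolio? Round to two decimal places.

12.03%

β_Granby = 0.04420 / 0.02895 = 1.5268
β_Farrow = 0.03062 / 0.02895 = 1.0577
β_Jessop = 0.01963 / 0.02895 = 0.6781
β_Ivers = 0.02054 / 0.02895 = 0.7095
β_Orrin = 0.05575 / 0.02895 = 1.9257
β_P = Σ w_i β_i = 0.16×1.5268 + 0.12×1.0577 + 0.24×0.6781 + 0.27×0.7095 + 0.21×1.9257 = 1.1299
MRP = 11.2% − 4.8% = 6.40%
E(R_P) = R_f + β_P × MRP = 4.8% + 1.1299 × 6.4% = 12.03%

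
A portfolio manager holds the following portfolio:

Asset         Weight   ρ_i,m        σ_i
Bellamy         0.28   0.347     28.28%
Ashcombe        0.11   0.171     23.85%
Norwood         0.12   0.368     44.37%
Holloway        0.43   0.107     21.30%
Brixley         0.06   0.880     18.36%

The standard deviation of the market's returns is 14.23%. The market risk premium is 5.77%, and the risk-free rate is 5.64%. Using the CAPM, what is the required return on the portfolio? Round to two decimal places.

β_Bellamy = 0.347 × 28.28% / 14.23% = 0.6896
β_Ashcombe = 0.171 × 23.85% / 14.23% = 0.2866
β_Norwood = 0.368 × 44.37% / 14.23% = 1.1474
β_Holloway = 0.107 × 21.30% / 14.23% = 0.1602
β_Brixley = 0.880 × 18.36% / 14.23% = 1.1354
β_P = Σ w_i β_i = 0.28×0.6896 + 0.11×0.2866 + 0.12×1.1474 + 0.43×0.1602 + 0.06×1.1354 = 0.4993
E(R_P) = R_f + β_P × MRP = 5.64% + 0.4993 × 5.77% = 8.52%

8.52%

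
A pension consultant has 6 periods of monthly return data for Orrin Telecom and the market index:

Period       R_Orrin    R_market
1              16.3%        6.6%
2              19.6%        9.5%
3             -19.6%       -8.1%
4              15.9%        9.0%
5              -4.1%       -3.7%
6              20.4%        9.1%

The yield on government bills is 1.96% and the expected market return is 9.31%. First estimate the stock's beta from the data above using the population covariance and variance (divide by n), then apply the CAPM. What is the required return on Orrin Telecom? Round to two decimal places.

17.38%

Mean R_i = (16.3 + 19.6 − 19.6 + 15.9 − 4.1 + 20.4) / 6 = 8.0833%
Mean R_m = (6.6 + 9.5 − 8.1 + 9.0 − 3.7 + 9.1) / 6 = 3.7333%
Σ(R_i − R̄_i)(R_m − R̄_m) = 615.3833  ⇒  Cov = 615.3833 / 6 = 102.5639
Σ(R_m − R̄_m)² = 293.2933  ⇒  Var(R_m) = 293.2933 / 6 = 48.8822
β = Cov / Var(R_m) = 102.5639 / 48.8822 = 2.0982
MRP = 9.31% − 1.96% = 7.35%
E(R) = R_f + β × MRP = 1.96% + 2.0982 × 7.35% = 17.38%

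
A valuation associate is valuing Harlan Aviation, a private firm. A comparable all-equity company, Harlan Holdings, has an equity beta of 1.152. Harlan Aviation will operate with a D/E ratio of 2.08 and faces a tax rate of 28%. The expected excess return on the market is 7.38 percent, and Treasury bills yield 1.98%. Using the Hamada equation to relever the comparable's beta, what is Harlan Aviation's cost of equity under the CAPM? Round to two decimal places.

23.21%

β_L = β_U × [1 + (1 − t)(D/E)] = 1.152 × [1 + (1 − 0.28) × 2.08]
    = 1.152 × [1 + 0.72 × 2.08] = 1.152 × 2.4976 = 2.8772
E(R) = R_f + β_L × MRP = 1.98% + 2.8772 × 7.38% = 23.21%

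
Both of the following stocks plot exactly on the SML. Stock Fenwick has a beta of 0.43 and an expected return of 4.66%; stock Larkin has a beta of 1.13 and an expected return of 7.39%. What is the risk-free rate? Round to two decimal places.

2.98%

Both satisfy E(R) = R_f + β·MRP, so the slope of the SML is
MRP = (7.39% − 4.66%) / (1.13 − 0.43) = 2.73% / 0.70 = 3.9000%
R_f = E(R_Fenwick) − β_Fenwick·MRP = 4.66% − 0.43 × 3.9000% = 2.9830%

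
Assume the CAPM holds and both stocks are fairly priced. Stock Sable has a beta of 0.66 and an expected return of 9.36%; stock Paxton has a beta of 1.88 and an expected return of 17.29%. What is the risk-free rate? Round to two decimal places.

Both satisfy E(R) = R_f + β·MRP, so the slope of the SML is
MRP = (17.29% − 9.36%) / (1.88 − 0.66) = 7.93% / 1.22 = 6.5000%
R_f = E(R_Sable) − β_Sable·MRP = 9.36% − 0.66 × 6.5000% = 5.0700%

5.07%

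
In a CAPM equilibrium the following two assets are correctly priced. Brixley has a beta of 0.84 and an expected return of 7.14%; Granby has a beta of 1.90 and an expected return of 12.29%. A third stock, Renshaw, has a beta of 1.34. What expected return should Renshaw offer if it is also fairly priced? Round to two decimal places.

MRP (SML slope) = (12.29% − 7.14%) / (1.90 − 0.84) = 5.15% / 1.06 = 4.8585%
R_f (intercept) = 7.14% − 0.84 × 4.8585% = 3.0589%
E(R_Renshaw) = R_f + β × MRP = 3.0589% + 1.34 × 4.8585% = 9.57%

9.57%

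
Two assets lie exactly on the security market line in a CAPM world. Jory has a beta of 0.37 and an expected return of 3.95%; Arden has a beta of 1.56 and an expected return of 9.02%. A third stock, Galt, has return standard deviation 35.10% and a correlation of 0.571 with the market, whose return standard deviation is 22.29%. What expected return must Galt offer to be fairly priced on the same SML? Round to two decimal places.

MRP = (9.02% − 3.95%) / (1.56 − 0.37) = 4.2605%
R_f = 3.95% − 0.37 × 4.2605% = 2.3736%
β_Galt = ρ·σ_i/σ_m = 0.571 × 35.10 / 22.29 = 0.8992
E(R_Galt) = R_f + β × MRP = 2.3736% + 0.8992 × 4.2605% = 6.20%

6.20%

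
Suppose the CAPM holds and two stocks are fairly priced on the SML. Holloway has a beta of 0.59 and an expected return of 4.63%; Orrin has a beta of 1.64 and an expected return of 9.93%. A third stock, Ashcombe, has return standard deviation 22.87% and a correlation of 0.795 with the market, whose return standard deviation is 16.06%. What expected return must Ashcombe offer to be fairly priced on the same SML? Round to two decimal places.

MRP = (9.93% − 4.63%) / (1.64 − 0.59) = 5.0476%
R_f = 4.63% − 0.59 × 5.0476% = 1.6519%
β_Ashcombe = ρ·σ_i/σ_m = 0.795 × 22.87 / 16.06 = 1.1321
E(R_Ashcombe) = R_f + β × MRP = 1.6519% + 1.1321 × 5.0476% = 7.37%

7.37%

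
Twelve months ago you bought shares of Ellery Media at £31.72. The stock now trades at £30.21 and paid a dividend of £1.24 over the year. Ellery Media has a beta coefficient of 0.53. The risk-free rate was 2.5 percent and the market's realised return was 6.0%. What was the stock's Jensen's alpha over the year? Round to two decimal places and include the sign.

Realised HPR = (P1 + D1 − P0) / P0 = (30.21 + 1.24 − 31.72) / 31.72 = -0.27 / 31.72 = -0.8512%
MRP = 6.0% − 2.5% = 3.50%
CAPM required = R_f + β·MRP = 2.5% + 0.53 × 3.5% = 4.3550%
α = realised − required = -0.8512% − 4.3550% = -5.21%

-5.21%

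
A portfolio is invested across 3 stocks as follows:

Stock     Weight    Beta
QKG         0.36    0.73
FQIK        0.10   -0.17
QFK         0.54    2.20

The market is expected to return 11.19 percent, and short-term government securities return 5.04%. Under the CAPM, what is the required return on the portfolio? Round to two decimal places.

13.86%

β_P = Σ w_i β_i = 0.36×0.73 + 0.10×-0.17 + 0.54×2.20 = 1.4338
MRP = 11.19% − 5.04% = 6.15%
E(R_P) = R_f + β_P × MRP = 5.04% + 1.4338 × 6.15% = 13.86%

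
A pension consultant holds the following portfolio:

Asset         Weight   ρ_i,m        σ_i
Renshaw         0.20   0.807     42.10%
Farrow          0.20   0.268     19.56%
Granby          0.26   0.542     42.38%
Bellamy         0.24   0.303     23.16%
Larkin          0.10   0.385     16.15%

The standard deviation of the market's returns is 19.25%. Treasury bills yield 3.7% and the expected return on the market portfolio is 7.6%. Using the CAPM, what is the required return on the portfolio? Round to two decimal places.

β_Renshaw = 0.807 × 42.10% / 19.25% = 1.7649
β_Farrow = 0.268 × 19.56% / 19.25% = 0.2723
β_Granby = 0.542 × 42.38% / 19.25% = 1.1932
β_Bellamy = 0.303 × 23.16% / 19.25% = 0.3645
β_Larkin = 0.385 × 16.15% / 19.25% = 0.3230
β_P = Σ w_i β_i = 0.20×1.7649 + 0.20×0.2723 + 0.26×1.1932 + 0.24×0.3645 + 0.10×0.3230 = 0.8375
MRP = 7.6% − 3.7% = 3.90%
E(R_P) = R_f + β_P × MRP = 3.7% + 0.8375 × 3.9% = 6.97%

6.97%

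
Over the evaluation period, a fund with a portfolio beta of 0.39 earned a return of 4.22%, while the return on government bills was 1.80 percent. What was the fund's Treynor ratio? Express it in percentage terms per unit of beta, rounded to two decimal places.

6.21%

Treynor = (R_P − R_f) / β_P = (4.22% − 1.80%) / 0.3900 = 2.42% / 0.3900 = 6.21%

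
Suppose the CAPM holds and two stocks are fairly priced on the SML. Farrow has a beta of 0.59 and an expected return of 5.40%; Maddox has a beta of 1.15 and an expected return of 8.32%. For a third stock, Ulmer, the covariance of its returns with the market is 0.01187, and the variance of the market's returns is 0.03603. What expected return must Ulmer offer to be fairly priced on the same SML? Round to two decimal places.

MRP = (8.32% − 5.40%) / (1.15 − 0.59) = 5.2143%
R_f = 5.40% − 0.59 × 5.2143% = 2.3236%
β_Ulmer = Cov / Var(R_m) = 0.01187 / 0.03603 = 0.3294
E(R_Ulmer) = R_f + β × MRP = 2.3236% + 0.3294 × 5.2143% = 4.04%

4.04%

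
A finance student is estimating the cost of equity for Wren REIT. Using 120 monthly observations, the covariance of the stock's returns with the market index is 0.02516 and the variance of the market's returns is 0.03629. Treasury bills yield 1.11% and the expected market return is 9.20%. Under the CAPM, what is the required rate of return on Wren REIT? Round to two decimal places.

β = Cov(R_i, R_m) / Var(R_m) = 0.02516 / 0.03629 = 0.6933
MRP = 9.20% − 1.11% = 8.09%
E(R) = R_f + β × MRP = 1.11% + 0.6933 × 8.09% = 6.72%

6.72%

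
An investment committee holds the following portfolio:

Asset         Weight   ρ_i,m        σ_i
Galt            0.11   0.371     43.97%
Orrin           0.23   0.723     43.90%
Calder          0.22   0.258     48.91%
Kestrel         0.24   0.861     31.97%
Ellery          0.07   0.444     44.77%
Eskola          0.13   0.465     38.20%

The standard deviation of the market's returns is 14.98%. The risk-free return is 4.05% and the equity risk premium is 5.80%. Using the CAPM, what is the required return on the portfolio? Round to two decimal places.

β_Galt = 0.371 × 43.97% / 14.98% = 1.0890
β_Orrin = 0.723 × 43.90% / 14.98% = 2.1188
β_Calder = 0.258 × 48.91% / 14.98% = 0.8424
β_Kestrel = 0.861 × 31.97% / 14.98% = 1.8375
β_Ellery = 0.444 × 44.77% / 14.98% = 1.3270
β_Eskola = 0.465 × 38.20% / 14.98% = 1.1858
β_P = Σ w_i β_i = 0.11×1.0890 + 0.23×2.1188 + 0.22×0.8424 + 0.24×1.8375 + 0.07×1.3270 + 0.13×1.1858 = 1.4805
E(R_P) = R_f + β_P × MRP = 4.05% + 1.4805 × 5.80% = 12.64%

12.64%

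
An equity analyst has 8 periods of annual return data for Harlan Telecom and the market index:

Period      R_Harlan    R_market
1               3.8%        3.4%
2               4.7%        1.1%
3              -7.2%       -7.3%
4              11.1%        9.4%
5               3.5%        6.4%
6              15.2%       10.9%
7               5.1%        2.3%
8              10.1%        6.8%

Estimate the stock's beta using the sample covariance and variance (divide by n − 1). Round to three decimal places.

Mean R_i = (3.8 + 4.7 − 7.2 + 11.1 + 3.5 + 15.2 + 5.1 + 10.1) / 8 = 5.7875%
Mean R_m = (3.4 + 1.1 − 7.3 + 9.4 + 6.4 + 10.9 + 2.3 + 6.8) / 8 = 4.1250%
Σ(R_i − R̄_i)(R_m − R̄_m) = 252.4925  ⇒  Cov = 252.4925 / 7 = 36.0704
Σ(R_m − R̄_m)² = 229.5950  ⇒  Var(R_m) = 229.5950 / 7 = 32.7993
β = Cov / Var(R_m) = 36.0704 / 32.7993 = 1.0997

1.100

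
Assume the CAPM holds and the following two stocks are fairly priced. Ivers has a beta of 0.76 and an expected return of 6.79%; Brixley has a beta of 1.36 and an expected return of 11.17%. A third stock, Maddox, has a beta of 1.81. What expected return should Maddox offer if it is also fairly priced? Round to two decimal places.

MRP (SML slope) = (11.17% − 6.79%) / (1.36 − 0.76) = 4.38% / 0.60 = 7.3000%
R_f (intercept) = 6.79% − 0.76 × 7.3000% = 1.2420%
E(R_Maddox) = R_f + β × MRP = 1.2420% + 1.81 × 7.3000% = 14.46%

14.46%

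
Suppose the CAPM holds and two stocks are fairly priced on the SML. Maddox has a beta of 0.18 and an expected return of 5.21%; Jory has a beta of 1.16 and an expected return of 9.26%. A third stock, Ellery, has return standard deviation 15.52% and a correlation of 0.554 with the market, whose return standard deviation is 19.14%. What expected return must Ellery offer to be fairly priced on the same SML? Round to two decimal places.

MRP = (9.26% − 5.21%) / (1.16 − 0.18) = 4.1327%
R_f = 5.21% − 0.18 × 4.1327% = 4.4661%
β_Ellery = ρ·σ_i/σ_m = 0.554 × 15.52 / 19.14 = 0.4492
E(R_Ellery) = R_f + β × MRP = 4.4661% + 0.4492 × 4.1327% = 6.32%

6.32%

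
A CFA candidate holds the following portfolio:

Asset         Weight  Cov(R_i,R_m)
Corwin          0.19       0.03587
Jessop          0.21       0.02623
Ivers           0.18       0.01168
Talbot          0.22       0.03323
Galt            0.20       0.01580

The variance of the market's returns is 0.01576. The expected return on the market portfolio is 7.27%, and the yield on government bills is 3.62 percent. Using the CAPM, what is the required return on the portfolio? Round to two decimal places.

β_Corwin = 0.03587 / 0.01576 = 2.2760
β_Jessop = 0.02623 / 0.01576 = 1.6643
β_Ivers = 0.01168 / 0.01576 = 0.7411
β_Talbot = 0.03323 / 0.01576 = 2.1085
β_Galt = 0.01580 / 0.01576 = 1.0025
β_P = Σ w_i β_i = 0.19×2.2760 + 0.21×1.6643 + 0.18×0.7411 + 0.22×2.1085 + 0.20×1.0025 = 1.5797
MRP = 7.27% − 3.62% = 3.65%
E(R_P) = R_f + β_P × MRP = 3.62% + 1.5797 × 3.65% = 9.39%

9.39%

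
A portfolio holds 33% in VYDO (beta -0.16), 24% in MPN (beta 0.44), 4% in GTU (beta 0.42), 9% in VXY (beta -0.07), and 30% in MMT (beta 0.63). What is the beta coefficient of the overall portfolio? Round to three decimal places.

0.252

β_P = Σ w_i β_i = 0.33×-0.16 + 0.24×0.44 + 0.04×0.42 + 0.09×-0.07 + 0.30×0.63 = 0.2523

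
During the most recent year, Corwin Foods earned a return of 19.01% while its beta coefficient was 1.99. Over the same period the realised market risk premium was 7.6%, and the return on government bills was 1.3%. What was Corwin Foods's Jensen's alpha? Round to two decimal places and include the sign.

+2.59%

CAPM benchmark = R_f + β(R_m − R_f) = 1.3% + 1.99 × 7.6% = 16.4240%
α = actual − benchmark = 19.01% − 16.4240% = +2.59%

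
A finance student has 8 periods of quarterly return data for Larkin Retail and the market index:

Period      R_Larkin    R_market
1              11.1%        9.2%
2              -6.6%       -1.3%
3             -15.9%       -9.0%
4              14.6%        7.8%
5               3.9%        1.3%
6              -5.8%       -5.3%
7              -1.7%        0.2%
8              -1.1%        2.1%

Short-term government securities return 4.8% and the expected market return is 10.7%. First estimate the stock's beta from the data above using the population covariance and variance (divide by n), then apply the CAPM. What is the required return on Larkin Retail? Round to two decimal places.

Mean R_i = (11.1 − 6.6 − 15.9 + 14.6 + 3.9 − 5.8 − 1.7 − 1.1) / 8 = -0.1875%
Mean R_m = (9.2 − 1.3 − 9.0 + 7.8 + 1.3 − 5.3 + 0.2 + 2.1) / 8 = 0.6250%
Σ(R_i − R̄_i)(R_m − R̄_m) = 401.7775  ⇒  Cov = 401.7775 / 8 = 50.2222
Σ(R_m − R̄_m)² = 259.2750  ⇒  Var(R_m) = 259.2750 / 8 = 32.4094
β = Cov / Var(R_m) = 50.2222 / 32.4094 = 1.5496
MRP = 10.7% − 4.8% = 5.90%
E(R) = R_f + β × MRP = 4.8% + 1.5496 × 5.9% = 13.94%

13.94%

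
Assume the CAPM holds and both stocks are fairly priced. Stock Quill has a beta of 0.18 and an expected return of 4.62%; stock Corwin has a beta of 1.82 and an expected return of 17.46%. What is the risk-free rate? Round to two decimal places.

3.21%

Both satisfy E(R) = R_f + β·MRP, so the slope of the SML is
MRP = (17.46% − 4.62%) / (1.82 − 0.18) = 12.84% / 1.64 = 7.8293%
R_f = E(R_Quill) − β_Quill·MRP = 4.62% − 0.18 × 7.8293% = 3.2107%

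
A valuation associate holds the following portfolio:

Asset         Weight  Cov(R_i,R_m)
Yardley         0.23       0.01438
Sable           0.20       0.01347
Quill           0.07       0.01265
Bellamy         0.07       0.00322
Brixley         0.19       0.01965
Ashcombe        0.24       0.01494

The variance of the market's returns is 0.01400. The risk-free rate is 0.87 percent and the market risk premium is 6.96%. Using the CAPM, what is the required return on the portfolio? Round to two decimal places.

8.04%

β_Yardley = 0.01438 / 0.01400 = 1.0271
β_Sable = 0.01347 / 0.01400 = 0.9621
β_Quill = 0.01265 / 0.01400 = 0.9036
β_Bellamy = 0.00322 / 0.01400 = 0.2300
β_Brixley = 0.01965 / 0.01400 = 1.4036
β_Ashcombe = 0.01494 / 0.01400 = 1.0671
β_P = Σ w_i β_i = 0.23×1.0271 + 0.20×0.9621 + 0.07×0.9036 + 0.07×0.2300 + 0.19×1.4036 + 0.24×1.0671 = 1.0308
E(R_P) = R_f + β_P × MRP = 0.87% + 1.0308 × 6.96% = 8.04%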